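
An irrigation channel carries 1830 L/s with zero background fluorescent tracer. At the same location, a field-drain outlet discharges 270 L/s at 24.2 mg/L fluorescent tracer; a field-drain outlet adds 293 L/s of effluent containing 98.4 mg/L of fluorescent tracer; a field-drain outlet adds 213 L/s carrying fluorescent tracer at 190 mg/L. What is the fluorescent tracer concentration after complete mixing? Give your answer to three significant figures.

Mass balance: C = (1830·0 + 270.0·24.20 + 293.0·98.40 + 213.0·190.0) / 2606 = 75840/2606 = 29.10 mg/L.

29.1 mg/L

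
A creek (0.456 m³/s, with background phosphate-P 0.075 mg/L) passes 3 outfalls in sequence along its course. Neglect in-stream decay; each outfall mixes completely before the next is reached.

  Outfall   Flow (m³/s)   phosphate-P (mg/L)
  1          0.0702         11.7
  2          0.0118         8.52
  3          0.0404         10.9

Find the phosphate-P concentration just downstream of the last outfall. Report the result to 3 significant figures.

Below outfall 1: Q → 0.5262 m³/s, C = (0.4560·0.07500 + 0.07020·11.70)/0.5262 = 1.626 mg/L.
Below outfall 2: Q → 0.5380 m³/s, C = (0.5262·1.626 + 0.01180·8.520)/0.5380 = 1.777 mg/L.
Below outfall 3: Q → 0.5784 m³/s, C = (0.5380·1.777 + 0.04040·10.90)/0.5784 = 2.414 mg/L.

2.41 mg/L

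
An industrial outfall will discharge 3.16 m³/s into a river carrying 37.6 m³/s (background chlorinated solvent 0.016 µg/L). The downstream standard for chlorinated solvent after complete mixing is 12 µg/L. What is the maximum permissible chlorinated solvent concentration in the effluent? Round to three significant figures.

155 µg/L

At the limit, (Qr·Cr + Qe·Cₑ)/(Qr + Qe) = 12:
Cₑ = (40.76·12 − 37.60·0.01600) / 3.160 = 154.6 µg/L.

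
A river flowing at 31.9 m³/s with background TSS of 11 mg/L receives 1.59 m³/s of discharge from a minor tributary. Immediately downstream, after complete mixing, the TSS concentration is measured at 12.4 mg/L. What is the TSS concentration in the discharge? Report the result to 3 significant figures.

40.5 mg/L

Mass balance: 31.90·11.00 + 1.590·Cₑ = 33.49·12.40
→ Cₑ = (33.49·12.40 − 31.90·11.00) / 1.590 = 40.49 mg/L.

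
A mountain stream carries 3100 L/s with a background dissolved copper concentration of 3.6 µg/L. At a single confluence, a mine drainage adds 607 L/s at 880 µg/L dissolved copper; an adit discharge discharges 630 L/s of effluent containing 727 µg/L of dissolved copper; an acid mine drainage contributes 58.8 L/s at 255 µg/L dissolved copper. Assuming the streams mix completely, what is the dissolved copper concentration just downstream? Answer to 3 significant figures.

Conservation of mass: C = (3100·3.600 + 607.0·880.0 + 630.0·727.0 + 58.80·255.0) / 4396 = 1018000/4396 = 231.7 µg/L.

232 µg/L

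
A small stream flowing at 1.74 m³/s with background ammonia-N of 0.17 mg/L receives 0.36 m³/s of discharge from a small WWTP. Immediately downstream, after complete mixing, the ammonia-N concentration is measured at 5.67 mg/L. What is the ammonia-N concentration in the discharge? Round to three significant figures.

Mass balance: 1.740·0.1700 + 0.3600·Cₑ = 2.100·5.670
→ Cₑ = (2.100·5.670 − 1.740·0.1700) / 0.3600 = 32.25 mg/L.

32.3 mg/L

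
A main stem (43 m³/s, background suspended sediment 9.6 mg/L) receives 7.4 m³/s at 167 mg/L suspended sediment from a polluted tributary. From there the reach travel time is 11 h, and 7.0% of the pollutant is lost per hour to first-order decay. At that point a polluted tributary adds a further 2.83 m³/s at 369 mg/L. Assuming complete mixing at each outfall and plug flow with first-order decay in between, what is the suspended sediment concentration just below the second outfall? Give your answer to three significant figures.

After mixing, C = (43.00·9.600 + 7.400·167.0) / 50.40 = 1649/50.40 = 32.71 mg/L; combined flow 50.40 m³/s.
7.0%/h lost → k = −ln(1 − 0.07) = 0.07257 h⁻¹.
Decay over the reach: 32.71·exp(−kt) = 32.71·0.4501 = 14.72 mg/L.
Second outfall: C = (50.40·14.72 + 2.830·369.0)/53.23 = 33.56 mg/L.

33.6 mg/L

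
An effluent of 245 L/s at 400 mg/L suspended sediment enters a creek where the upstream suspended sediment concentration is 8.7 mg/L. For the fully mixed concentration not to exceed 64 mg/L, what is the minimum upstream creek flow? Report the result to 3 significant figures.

Set C_mix = 64: (Q·8.700 + 245.0·400.0) / (Q + 245.0) = 64
→ Q = 245.0·(400.0 − 64)/(64 − 8.700) = 1489 L/s.

1490 L/s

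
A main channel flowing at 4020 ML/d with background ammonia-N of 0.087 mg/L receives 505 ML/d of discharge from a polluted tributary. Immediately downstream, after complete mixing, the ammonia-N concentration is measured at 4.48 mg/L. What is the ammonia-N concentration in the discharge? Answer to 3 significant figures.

Mass balance: 4020·0.08700 + 505.0·Cₑ = 4525·4.480
→ Cₑ = (4525·4.480 − 4020·0.08700) / 505.0 = 39.45 mg/L.

39.5 mg/L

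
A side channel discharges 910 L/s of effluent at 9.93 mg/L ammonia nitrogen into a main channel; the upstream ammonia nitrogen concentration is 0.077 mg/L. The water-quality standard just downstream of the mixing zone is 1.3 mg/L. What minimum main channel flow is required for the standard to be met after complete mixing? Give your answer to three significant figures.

6420 L/s

Set C_mix = 1.3: (Q·0.07700 + 910.0·9.930) / (Q + 910.0) = 1.3
→ Q = 910.0·(9.930 − 1.3)/(1.3 − 0.07700) = 6421 L/s.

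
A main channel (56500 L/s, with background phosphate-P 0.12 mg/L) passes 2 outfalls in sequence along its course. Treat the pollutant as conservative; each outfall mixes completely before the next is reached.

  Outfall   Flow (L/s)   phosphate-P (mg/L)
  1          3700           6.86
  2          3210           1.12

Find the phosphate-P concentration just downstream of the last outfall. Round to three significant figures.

Below outfall 1: Q → 60200 L/s, C = (56500·0.1200 + 3700·6.860)/60200 = 0.5343 mg/L.
Below outfall 2: Q → 63410 L/s, C = (60200·0.5343 + 3210·1.120)/63410 = 0.5639 mg/L.

0.564 mg/L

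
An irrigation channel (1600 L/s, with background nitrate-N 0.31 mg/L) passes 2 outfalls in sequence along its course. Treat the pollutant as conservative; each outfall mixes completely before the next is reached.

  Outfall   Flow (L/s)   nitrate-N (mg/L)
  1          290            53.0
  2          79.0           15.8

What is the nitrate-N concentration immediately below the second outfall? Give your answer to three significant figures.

8.69 mg/L

Outfall 1: combined Q = 1890 L/s; C = (1600·0.3100 + 290.0·53.00)/1890 = 8.395 mg/L.
Outfall 2: combined Q = 1969 L/s; C = (1890·8.395 + 79.00·15.80)/1969 = 8.692 mg/L.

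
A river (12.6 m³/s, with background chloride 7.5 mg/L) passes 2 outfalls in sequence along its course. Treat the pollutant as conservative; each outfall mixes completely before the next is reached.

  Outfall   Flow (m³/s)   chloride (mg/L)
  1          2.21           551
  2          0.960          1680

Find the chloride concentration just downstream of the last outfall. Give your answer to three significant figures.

185 mg/L

Below outfall 1: Q → 14.81 m³/s, C = (12.60·7.500 + 2.210·551.0)/14.81 = 88.60 mg/L.
Below outfall 2: Q → 15.77 m³/s, C = (14.81·88.60 + 0.9600·1680)/15.77 = 185.5 mg/L.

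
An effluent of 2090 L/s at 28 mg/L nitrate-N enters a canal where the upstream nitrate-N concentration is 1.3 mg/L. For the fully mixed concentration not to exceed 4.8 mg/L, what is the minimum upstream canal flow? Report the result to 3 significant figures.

Set C_mix = 4.8: (Q·1.300 + 2090·28.00) / (Q + 2090) = 4.8
→ Q = 2090·(28.00 − 4.8)/(4.8 − 1.300) = 13850 L/s.

13900 L/s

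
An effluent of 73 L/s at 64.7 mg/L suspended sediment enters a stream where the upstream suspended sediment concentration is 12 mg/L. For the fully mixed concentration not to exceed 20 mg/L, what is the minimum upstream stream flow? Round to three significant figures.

408 L/s

Set C_mix = 20: (Q·12.00 + 73.00·64.70) / (Q + 73.00) = 20
→ Q = 73.00·(64.70 − 20)/(20 − 12.00) = 407.9 L/s.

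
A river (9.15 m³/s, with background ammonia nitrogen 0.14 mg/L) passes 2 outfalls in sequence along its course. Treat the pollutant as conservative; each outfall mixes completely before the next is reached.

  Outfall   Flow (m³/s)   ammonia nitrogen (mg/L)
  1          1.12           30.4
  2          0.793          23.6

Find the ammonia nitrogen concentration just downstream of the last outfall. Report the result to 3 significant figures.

Outfall 1: combined Q = 10.27 m³/s; C = (9.150·0.1400 + 1.120·30.40)/10.27 = 3.440 mg/L.
Outfall 2: combined Q = 11.06 m³/s; C = (10.27·3.440 + 0.7930·23.60)/11.06 = 4.885 mg/L.

4.89 mg/L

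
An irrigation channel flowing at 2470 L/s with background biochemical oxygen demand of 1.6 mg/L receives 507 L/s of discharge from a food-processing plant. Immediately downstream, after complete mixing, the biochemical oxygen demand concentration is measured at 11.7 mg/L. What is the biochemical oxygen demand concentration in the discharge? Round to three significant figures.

Mass balance: 2470·1.600 + 507.0·Cₑ = 2977·11.70
→ Cₑ = (2977·11.70 − 2470·1.600) / 507.0 = 60.91 mg/L.

60.9 mg/L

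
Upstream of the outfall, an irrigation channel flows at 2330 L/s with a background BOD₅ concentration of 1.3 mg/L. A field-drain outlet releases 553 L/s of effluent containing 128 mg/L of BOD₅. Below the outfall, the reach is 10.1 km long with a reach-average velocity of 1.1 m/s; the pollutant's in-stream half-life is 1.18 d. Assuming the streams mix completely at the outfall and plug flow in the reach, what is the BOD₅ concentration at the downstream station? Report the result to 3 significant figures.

24.1 mg/L

Conservation of mass: C = (2330·1.300 + 553.0·128.0) / 2883 = 73810/2883 = 25.60 mg/L.
Travel time t = 10.1·1000 / 1.1 = 9182 s = 2.551 h.
Half-life 1.18 d → k = ln 2 / 1.18 = 0.5874 d⁻¹.
First-order decay: C = 25.60·exp(−k·t) = 25.60·0.9395 = 24.05 mg/L.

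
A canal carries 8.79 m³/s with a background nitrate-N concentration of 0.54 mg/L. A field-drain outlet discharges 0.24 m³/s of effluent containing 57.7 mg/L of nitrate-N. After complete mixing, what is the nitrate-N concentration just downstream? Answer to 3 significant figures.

2.06 mg/L

Flow-weighted average: C = (8.790·0.5400 + 0.2400·57.70) / 9.030 = 18.59/9.030 = 2.059 mg/L.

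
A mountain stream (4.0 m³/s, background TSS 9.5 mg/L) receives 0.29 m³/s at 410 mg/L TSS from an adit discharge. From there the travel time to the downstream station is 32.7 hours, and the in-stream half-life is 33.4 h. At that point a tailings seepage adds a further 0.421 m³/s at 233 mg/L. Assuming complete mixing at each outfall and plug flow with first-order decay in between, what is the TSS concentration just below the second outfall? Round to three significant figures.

37.7 mg/L

Mixed concentration C = ΣQC/ΣQ = (4.000·9.500 + 0.2900·410.0) / 4.290 = 156.9/4.290 = 36.57 mg/L; combined flow 4.290 m³/s.
Half-life 33.4 h → k = ln 2 / 33.4 = 0.02075 h⁻¹ = 0.4981 d⁻¹.
After decay, C = 36.57 × e^(−kt) = 36.57 × 0.5073 = 18.55 mg/L.
At the second outfall, C = (4.290·18.55 + 0.4210·233.0) / (4.290 + 0.4210) = 37.72 mg/L.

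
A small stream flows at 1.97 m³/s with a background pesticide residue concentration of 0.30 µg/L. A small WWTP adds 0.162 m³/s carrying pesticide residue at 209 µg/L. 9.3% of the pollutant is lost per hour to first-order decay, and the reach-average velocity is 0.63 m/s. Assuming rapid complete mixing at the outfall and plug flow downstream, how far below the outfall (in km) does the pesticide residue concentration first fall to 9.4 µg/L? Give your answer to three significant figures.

12.6 km

Conservation of mass: C = (1.970·0.3000 + 0.1620·209.0) / 2.132 = 34.45/2.132 = 16.16 µg/L.
9.3%/h lost → k = −ln(1 − 0.093) = 0.09761 h⁻¹.
Set 16.16·exp(−k·t) = 9.4 → t = ln(16.16/9.4)/k = 19980 s = 5.550 h.
Distance = v·t = 0.63·19980 = 12590 m = 12.59 km.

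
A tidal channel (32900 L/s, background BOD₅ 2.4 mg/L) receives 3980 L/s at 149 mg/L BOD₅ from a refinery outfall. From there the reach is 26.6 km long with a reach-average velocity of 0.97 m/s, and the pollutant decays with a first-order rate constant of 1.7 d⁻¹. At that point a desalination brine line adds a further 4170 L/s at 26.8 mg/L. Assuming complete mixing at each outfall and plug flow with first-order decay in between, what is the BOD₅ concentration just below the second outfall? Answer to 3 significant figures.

Mixed concentration C = ΣQC/ΣQ = (32900·2.400 + 3980·149.0) / 36880 = 672000/36880 = 18.22 mg/L; combined flow 36880 L/s.
Travel time t = 26.6·1000 / 0.97 = 27420 s = 7.617 h.
Applying C = C₀e^(−kt): 18.22 × 0.5830 = 10.62 mg/L.
At the second outfall, C = (36880·10.62 + 4170·26.80) / (36880 + 4170) = 12.27 mg/L.

12.3 mg/L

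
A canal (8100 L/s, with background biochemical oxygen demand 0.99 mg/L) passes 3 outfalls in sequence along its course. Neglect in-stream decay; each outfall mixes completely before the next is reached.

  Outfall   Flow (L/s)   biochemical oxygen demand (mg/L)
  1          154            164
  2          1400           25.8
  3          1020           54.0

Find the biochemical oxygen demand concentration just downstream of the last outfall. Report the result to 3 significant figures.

11.7 mg/L

Outfall 1: combined Q = 8254 L/s; C = (8100·0.9900 + 154.0·164.0)/8254 = 4.031 mg/L.
Outfall 2: combined Q = 9654 L/s; C = (8254·4.031 + 1400·25.80)/9654 = 7.188 mg/L.
Outfall 3: combined Q = 10670 L/s; C = (9654·7.188 + 1020·54.00)/10670 = 11.66 mg/L.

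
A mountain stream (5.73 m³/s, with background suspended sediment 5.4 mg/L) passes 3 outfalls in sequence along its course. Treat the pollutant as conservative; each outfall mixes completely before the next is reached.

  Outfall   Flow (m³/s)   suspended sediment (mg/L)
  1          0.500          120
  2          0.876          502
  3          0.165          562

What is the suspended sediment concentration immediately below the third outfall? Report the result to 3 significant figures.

85.7 mg/L

After outfall 1: Q = 5.730 + 0.5000 = 6.230 m³/s; C = (5.730·5.400 + 0.5000·120.0)/6.230 = 14.60 mg/L.
After outfall 2: Q = 6.230 + 0.8760 = 7.106 m³/s; C = (6.230·14.60 + 0.8760·502.0)/7.106 = 74.68 mg/L.
After outfall 3: Q = 7.106 + 0.1650 = 7.271 m³/s; C = (7.106·74.68 + 0.1650·562.0)/7.271 = 85.74 mg/L.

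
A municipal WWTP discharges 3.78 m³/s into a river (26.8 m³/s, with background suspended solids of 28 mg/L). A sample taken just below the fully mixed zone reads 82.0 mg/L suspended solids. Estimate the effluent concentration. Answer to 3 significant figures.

Mass balance: 26.80·28.00 + 3.780·Cₑ = 30.58·82.00
→ Cₑ = (30.58·82.00 − 26.80·28.00) / 3.780 = 464.9 mg/L.

465 mg/L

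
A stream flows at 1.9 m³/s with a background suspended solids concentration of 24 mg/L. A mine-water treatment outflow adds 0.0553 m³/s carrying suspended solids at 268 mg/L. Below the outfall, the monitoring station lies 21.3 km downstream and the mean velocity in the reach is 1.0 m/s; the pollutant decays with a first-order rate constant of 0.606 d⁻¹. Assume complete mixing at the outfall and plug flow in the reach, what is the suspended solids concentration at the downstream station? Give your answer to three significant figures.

Mixed concentration C = ΣQC/ΣQ = (1.900·24.00 + 0.05530·268.0) / 1.955 = 60.42/1.955 = 30.90 mg/L.
Travel time t = 21.3·1000 / 1.0 = 21300 s = 5.917 h.
First-order decay: C = 30.90·exp(−k·t) = 30.90·0.8612 = 26.61 mg/L.

26.6 mg/L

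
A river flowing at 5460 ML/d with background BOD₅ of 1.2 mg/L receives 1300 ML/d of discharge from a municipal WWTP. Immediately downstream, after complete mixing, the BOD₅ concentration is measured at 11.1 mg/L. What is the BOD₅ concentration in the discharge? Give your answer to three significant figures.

52.7 mg/L

Mass balance: 5460·1.200 + 1300·Cₑ = 6760·11.10
→ Cₑ = (6760·11.10 − 5460·1.200) / 1300 = 52.68 mg/L.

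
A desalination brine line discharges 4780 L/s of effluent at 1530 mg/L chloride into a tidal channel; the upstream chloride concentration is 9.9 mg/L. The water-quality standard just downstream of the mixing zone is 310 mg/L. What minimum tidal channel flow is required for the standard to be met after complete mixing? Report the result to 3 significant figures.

19400 L/s

Set C_mix = 310: (Q·9.900 + 4780·1530) / (Q + 4780) = 310
→ Q = 4780·(1530 − 310)/(310 − 9.900) = 19430 L/s.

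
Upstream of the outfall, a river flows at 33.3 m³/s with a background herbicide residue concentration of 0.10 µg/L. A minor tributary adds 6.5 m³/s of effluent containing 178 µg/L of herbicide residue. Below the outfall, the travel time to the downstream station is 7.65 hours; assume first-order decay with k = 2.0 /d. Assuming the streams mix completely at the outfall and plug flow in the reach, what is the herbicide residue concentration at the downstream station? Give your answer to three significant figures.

15.4 µg/L

Conservation of mass: C = (33.30·0.1000 + 6.500·178.0) / 39.80 = 1160/39.80 = 29.15 µg/L.
Applying C = C₀e^(−kt): 29.15 × 0.5286 = 15.41 µg/L.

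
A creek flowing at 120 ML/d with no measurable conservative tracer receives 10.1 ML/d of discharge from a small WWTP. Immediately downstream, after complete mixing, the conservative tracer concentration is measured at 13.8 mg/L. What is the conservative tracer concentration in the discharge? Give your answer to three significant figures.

178 mg/L

Mass balance: 120.0·0 + 10.10·Cₑ = 130.1·13.80
→ Cₑ = (130.1·13.80 − 120.0·0) / 10.10 = 177.8 mg/L.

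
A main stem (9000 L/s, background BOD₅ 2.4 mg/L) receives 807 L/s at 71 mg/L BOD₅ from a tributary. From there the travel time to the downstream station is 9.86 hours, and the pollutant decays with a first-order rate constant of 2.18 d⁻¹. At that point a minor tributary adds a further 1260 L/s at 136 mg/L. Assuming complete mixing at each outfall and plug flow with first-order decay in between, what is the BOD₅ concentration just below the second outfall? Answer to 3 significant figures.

18.4 mg/L

Mixed concentration C = ΣQC/ΣQ = (9000·2.400 + 807.0·71.00) / 9807 = 78900/9807 = 8.045 mg/L; combined flow 9807 L/s.
First-order decay: C = 8.045·exp(−k·t) = 8.045·0.4084 = 3.285 mg/L.
Second outfall: C = (9807·3.285 + 1260·136.0)/11070 = 18.40 mg/L.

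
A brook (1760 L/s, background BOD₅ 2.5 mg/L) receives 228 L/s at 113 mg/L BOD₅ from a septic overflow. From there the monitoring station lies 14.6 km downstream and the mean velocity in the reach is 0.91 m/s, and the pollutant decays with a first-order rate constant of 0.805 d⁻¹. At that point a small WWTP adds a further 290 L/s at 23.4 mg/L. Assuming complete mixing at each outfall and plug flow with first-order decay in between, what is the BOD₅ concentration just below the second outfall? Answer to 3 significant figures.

After mixing, C = (1760·2.500 + 228.0·113.0) / 1988 = 30160/1988 = 15.17 mg/L; combined flow 1988 L/s.
Travel time t = 14.6·1000 / 0.91 = 16040 s = 4.457 h.
First-order decay: C = 15.17·exp(−k·t) = 15.17·0.8612 = 13.07 mg/L.
Second outfall: C = (1988·13.07 + 290.0·23.40)/2278 = 14.38 mg/L.

14.4 mg/L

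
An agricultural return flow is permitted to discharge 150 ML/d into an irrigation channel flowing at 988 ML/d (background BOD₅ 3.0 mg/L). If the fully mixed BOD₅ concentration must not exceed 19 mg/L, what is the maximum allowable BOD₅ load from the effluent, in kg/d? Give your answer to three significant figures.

Mass balance at the limit: 988.0·3.000 + 150.0·Cₑ = 1138·19 → Cₑ = 124.4 mg/L.
150.0 ML/d = 1.736 m³/s. Load = 1.736 m³/s × 124.4 g/m³ × 86 400 s/d = 18660 kg/d.

18700 kg/d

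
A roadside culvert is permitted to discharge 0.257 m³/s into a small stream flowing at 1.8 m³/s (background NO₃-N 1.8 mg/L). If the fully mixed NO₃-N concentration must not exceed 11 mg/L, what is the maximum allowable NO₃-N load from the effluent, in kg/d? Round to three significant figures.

Mass balance at the limit: 1.800·1.800 + 0.2570·Cₑ = 2.057·11 → Cₑ = 75.44 mg/L.
Load = 0.2570 m³/s × 75.44 g/m³ × 86 400 s/d = 1675 kg/d.

1680 kg/d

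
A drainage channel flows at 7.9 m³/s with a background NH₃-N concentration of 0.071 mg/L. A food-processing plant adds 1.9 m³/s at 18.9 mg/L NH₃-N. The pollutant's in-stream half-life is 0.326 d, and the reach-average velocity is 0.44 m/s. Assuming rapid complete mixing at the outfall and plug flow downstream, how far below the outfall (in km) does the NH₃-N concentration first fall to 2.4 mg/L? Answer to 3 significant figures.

Mass balance: C = (7.900·0.07100 + 1.900·18.90) / 9.800 = 36.47/9.800 = 3.722 mg/L.
Half-life 0.326 d → k = ln 2 / 0.326 = 2.126 d⁻¹.
Set 3.722·exp(−k·t) = 2.4 → t = ln(3.722/2.4)/k = 17830 s = 4.951 h.
Distance = v·t = 0.44·17830 = 7843 m = 7.843 km.

7.84 km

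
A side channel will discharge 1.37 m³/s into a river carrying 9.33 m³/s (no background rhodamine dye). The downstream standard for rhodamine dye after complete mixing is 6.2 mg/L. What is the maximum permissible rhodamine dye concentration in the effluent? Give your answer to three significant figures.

48.4 mg/L

At the limit, (Qr·Cr + Qe·Cₑ)/(Qr + Qe) = 6.2:
Cₑ = (10.70·6.2 − 9.330·0) / 1.370 = 48.42 mg/L.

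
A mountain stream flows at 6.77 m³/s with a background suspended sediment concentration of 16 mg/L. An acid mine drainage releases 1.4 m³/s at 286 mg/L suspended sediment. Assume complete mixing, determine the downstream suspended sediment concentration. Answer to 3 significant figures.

62.3 mg/L

Flow-weighted average: C = (6.770·16.00 + 1.400·286.0) / 8.170 = 508.7/8.170 = 62.27 mg/L.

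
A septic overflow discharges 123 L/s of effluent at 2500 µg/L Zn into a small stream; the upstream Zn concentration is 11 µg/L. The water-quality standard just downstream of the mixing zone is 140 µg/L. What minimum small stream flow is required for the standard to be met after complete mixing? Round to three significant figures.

2250 L/s

Set C_mix = 140: (Q·11.00 + 123.0·2500) / (Q + 123.0) = 140
→ Q = 123.0·(2500 − 140)/(140 − 11.00) = 2250 L/s.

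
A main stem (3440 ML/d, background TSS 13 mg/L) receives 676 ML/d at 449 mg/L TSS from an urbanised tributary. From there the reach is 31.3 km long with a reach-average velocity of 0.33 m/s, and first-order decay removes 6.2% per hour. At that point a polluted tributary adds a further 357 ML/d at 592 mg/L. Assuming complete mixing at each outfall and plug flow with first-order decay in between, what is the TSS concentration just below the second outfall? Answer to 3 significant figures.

After mixing, C = (3440·13.00 + 676.0·449.0) / 4116 = 348200/4116 = 84.61 mg/L; combined flow 4116 ML/d.
Travel time t = 31.3·1000 / 0.33 = 94850 s = 26.35 h.
6.2%/h lost → k = −ln(1 − 0.062) = 0.06401 h⁻¹.
After decay, C = 84.61 × e^(−kt) = 84.61 × 0.1852 = 15.67 mg/L.
Second outfall: C = (4116·15.67 + 357.0·592.0)/4473 = 61.67 mg/L.

61.7 mg/L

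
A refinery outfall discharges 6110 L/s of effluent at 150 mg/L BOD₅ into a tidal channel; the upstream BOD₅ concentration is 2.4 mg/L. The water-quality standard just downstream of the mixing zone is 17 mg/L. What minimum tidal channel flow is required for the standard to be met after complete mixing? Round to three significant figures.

55700 L/s

Set C_mix = 17: (Q·2.400 + 6110·150.0) / (Q + 6110) = 17
→ Q = 6110·(150.0 − 17)/(17 − 2.400) = 55660 L/s.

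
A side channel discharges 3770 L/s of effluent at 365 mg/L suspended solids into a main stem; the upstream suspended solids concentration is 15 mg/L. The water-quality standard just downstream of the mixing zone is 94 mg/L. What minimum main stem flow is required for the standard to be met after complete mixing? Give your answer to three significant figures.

12900 L/s

Set C_mix = 94: (Q·15.00 + 3770·365.0) / (Q + 3770) = 94
→ Q = 3770·(365.0 − 94)/(94 − 15.00) = 12930 L/s.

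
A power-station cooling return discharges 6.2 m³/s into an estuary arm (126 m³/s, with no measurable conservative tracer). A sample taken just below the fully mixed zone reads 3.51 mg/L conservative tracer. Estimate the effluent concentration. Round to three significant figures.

Mass balance: 126.0·0 + 6.200·Cₑ = 132.2·3.510
→ Cₑ = (132.2·3.510 − 126.0·0) / 6.200 = 74.84 mg/L.

74.8 mg/L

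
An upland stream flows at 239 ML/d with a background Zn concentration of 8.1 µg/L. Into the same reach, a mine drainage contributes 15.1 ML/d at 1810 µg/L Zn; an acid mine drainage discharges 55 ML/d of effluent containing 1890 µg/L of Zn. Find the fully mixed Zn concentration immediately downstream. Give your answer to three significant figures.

Flow-weighted average: C = (239.0·8.100 + 15.10·1810 + 55.00·1890) / 309.1 = 133200/309.1 = 431.0 µg/L.

431 µg/L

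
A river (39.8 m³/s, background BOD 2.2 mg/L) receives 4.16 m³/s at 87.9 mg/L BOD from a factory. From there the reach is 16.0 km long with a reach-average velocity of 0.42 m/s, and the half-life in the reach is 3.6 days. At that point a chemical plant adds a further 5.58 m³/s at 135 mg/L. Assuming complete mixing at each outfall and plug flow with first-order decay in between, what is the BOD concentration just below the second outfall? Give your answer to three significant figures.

23.6 mg/L

Flow-weighted average: C = (39.80·2.200 + 4.160·87.90) / 43.96 = 453.2/43.96 = 10.31 mg/L; combined flow 43.96 m³/s.
Travel time t = 16.0·1000 / 0.42 = 38100 s = 10.58 h.
Half-life 3.6 d → k = ln 2 / 3.6 = 0.1925 d⁻¹.
After decay, C = 10.31 × e^(−kt) = 10.31 × 0.9186 = 9.471 mg/L.
Second outfall: C = (43.96·9.471 + 5.580·135.0)/49.54 = 23.61 mg/L.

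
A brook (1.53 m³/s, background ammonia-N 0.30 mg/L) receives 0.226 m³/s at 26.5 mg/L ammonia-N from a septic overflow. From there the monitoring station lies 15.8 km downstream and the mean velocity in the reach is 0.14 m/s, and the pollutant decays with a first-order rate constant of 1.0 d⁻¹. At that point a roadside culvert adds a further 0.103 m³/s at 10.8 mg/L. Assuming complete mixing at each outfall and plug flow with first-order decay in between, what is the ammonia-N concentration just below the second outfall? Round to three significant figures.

Conservation of mass: C = (1.530·0.3000 + 0.2260·26.50) / 1.756 = 6.448/1.756 = 3.672 mg/L; combined flow 1.756 m³/s.
Travel time t = 15.8·1000 / 0.14 = 112900 s = 31.35 h.
First-order decay: C = 3.672·exp(−k·t) = 3.672·0.2708 = 0.9945 mg/L.
Second outfall: C = (1.756·0.9945 + 0.1030·10.80)/1.859 = 1.538 mg/L.

1.54 mg/L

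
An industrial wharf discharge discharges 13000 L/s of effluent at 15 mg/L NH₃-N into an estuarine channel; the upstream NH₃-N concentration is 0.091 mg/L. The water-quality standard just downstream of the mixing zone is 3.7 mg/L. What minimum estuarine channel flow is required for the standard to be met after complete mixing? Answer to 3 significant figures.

Set C_mix = 3.7: (Q·0.09100 + 13000·15.00) / (Q + 13000) = 3.7
→ Q = 13000·(15.00 − 3.7)/(3.7 − 0.09100) = 40700 L/s.

40700 L/s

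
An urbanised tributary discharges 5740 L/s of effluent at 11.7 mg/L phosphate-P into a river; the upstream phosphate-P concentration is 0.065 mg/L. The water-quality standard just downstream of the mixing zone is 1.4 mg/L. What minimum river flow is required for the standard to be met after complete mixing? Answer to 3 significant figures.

44300 L/s

Set C_mix = 1.4: (Q·0.06500 + 5740·11.70) / (Q + 5740) = 1.4
→ Q = 5740·(11.70 − 1.4)/(1.4 − 0.06500) = 44290 L/s.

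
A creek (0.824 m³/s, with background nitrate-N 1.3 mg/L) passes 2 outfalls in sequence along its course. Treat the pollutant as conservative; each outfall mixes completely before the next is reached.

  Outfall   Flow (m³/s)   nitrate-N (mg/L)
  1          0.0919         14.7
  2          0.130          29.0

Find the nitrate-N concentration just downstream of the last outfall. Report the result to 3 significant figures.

5.92 mg/L

Outfall 1: combined Q = 0.9159 m³/s; C = (0.8240·1.300 + 0.09190·14.70)/0.9159 = 2.645 mg/L.
Outfall 2: combined Q = 1.046 m³/s; C = (0.9159·2.645 + 0.1300·29.00)/1.046 = 5.920 mg/L.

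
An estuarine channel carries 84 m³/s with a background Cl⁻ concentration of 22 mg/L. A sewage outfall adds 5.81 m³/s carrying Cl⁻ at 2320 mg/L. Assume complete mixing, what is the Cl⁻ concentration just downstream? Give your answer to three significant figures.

Mass balance: C = (84.00·22.00 + 5.810·2320) / 89.81 = 15330/89.81 = 170.7 mg/L.

171 mg/L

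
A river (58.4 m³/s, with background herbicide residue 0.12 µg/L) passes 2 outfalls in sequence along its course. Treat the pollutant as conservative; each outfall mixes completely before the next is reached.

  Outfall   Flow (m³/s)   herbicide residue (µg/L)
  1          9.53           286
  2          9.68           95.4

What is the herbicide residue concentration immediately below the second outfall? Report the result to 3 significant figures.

After outfall 1: Q = 58.40 + 9.530 = 67.93 m³/s; C = (58.40·0.1200 + 9.530·286.0)/67.93 = 40.23 µg/L.
After outfall 2: Q = 67.93 + 9.680 = 77.61 m³/s; C = (67.93·40.23 + 9.680·95.40)/77.61 = 47.11 µg/L.

47.1 µg/L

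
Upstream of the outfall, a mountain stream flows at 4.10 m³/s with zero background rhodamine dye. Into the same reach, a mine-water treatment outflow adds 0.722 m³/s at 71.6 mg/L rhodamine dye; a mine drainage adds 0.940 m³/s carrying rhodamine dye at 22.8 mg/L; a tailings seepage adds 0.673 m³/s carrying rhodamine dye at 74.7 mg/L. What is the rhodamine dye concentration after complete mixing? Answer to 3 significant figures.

Mixed concentration C = ΣQC/ΣQ = (4.100·0 + 0.7220·71.60 + 0.9400·22.80 + 0.6730·74.70) / 6.435 = 123.4/6.435 = 19.18 mg/L.

19.2 mg/L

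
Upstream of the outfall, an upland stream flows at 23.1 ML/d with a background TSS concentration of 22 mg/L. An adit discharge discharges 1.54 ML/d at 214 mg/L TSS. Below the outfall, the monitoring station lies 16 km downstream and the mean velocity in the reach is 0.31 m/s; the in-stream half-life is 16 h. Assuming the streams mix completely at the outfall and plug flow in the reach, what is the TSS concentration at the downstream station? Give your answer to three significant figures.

Mass balance: C = (23.10·22.00 + 1.540·214.0) / 24.64 = 837.8/24.64 = 34.00 mg/L.
Travel time t = 16·1000 / 0.31 = 51610 s = 14.34 h.
Half-life 16 h → k = ln 2 / 16 = 0.04332 h⁻¹ = 1.040 d⁻¹.
Decay over the reach: 34.00·exp(−kt) = 34.00·0.5374 = 18.27 mg/L.

18.3 mg/L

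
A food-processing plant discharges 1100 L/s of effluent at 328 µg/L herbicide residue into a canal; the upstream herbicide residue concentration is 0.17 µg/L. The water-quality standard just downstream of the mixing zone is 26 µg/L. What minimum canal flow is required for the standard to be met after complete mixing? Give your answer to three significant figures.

12900 L/s

Set C_mix = 26: (Q·0.1700 + 1100·328.0) / (Q + 1100) = 26
→ Q = 1100·(328.0 − 26)/(26 − 0.1700) = 12860 L/s.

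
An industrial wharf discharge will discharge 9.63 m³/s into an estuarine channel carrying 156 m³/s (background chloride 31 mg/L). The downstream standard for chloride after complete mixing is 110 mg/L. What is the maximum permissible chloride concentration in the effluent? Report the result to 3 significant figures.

At the limit, (Qr·Cr + Qe·Cₑ)/(Qr + Qe) = 110:
Cₑ = (165.6·110 − 156.0·31.00) / 9.630 = 1390 mg/L.

1390 mg/L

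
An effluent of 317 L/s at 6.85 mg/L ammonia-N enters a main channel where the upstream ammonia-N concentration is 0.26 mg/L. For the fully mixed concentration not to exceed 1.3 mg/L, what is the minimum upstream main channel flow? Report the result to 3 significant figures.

1690 L/s

Set C_mix = 1.3: (Q·0.2600 + 317.0·6.850) / (Q + 317.0) = 1.3
→ Q = 317.0·(6.850 − 1.3)/(1.3 − 0.2600) = 1692 L/s.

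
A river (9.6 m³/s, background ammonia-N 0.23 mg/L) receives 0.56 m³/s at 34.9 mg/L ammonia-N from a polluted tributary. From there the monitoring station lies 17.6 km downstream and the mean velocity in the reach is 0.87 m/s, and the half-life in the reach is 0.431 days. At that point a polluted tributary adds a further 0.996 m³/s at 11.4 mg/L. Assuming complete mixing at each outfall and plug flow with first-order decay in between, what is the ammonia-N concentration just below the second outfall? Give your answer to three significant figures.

Mixed concentration C = ΣQC/ΣQ = (9.600·0.2300 + 0.5600·34.90) / 10.16 = 21.75/10.16 = 2.141 mg/L; combined flow 10.16 m³/s.
Travel time t = 17.6·1000 / 0.87 = 20230 s = 5.619 h.
Half-life 0.431 d → k = ln 2 / 0.431 = 1.608 d⁻¹.
Applying C = C₀e^(−kt): 2.141 × 0.6862 = 1.469 mg/L.
Second outfall: C = (10.16·1.469 + 0.9960·11.40)/11.16 = 2.356 mg/L.

2.36 mg/L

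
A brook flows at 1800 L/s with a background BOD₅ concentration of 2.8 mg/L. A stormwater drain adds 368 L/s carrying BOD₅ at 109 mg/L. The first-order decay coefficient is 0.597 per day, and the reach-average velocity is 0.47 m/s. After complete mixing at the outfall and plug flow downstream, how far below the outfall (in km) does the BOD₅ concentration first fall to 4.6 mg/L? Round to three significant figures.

Mass balance: C = (1800·2.800 + 368.0·109.0) / 2168 = 45150/2168 = 20.83 mg/L.
Set 20.83·exp(−k·t) = 4.6 → t = ln(20.83/4.6)/k = 218600 s = 60.71 h.
Distance = v·t = 0.47·218600 = 102700 m = 102.7 km.

103 km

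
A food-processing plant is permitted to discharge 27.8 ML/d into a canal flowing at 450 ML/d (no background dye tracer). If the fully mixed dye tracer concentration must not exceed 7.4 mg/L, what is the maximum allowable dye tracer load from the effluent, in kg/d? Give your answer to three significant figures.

3540 kg/d

Mass balance at the limit: 450.0·0 + 27.80·Cₑ = 477.8·7.4 → Cₑ = 127.2 mg/L.
27.80 ML/d = 0.3218 m³/s. Load = 0.3218 m³/s × 127.2 g/m³ × 86 400 s/d = 3536 kg/d.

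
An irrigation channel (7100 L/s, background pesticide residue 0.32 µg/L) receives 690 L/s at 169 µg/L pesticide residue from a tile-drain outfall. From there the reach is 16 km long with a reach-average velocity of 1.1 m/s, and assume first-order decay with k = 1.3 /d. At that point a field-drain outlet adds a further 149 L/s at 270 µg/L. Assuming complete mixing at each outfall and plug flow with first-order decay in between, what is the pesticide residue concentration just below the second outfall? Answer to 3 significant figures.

17.1 µg/L

Mass balance: C = (7100·0.3200 + 690.0·169.0) / 7790 = 118900/7790 = 15.26 µg/L; combined flow 7790 L/s.
Travel time t = 16·1000 / 1.1 = 14550 s = 4.040 h.
Decay over the reach: 15.26·exp(−kt) = 15.26·0.8034 = 12.26 µg/L.
Second outfall: C = (7790·12.26 + 149.0·270.0)/7939 = 17.10 µg/L.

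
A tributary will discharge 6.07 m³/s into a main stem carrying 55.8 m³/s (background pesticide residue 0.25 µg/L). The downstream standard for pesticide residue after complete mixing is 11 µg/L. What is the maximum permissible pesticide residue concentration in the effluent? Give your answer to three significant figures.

110 µg/L

At the limit, (Qr·Cr + Qe·Cₑ)/(Qr + Qe) = 11:
Cₑ = (61.87·11 − 55.80·0.2500) / 6.070 = 109.8 µg/L.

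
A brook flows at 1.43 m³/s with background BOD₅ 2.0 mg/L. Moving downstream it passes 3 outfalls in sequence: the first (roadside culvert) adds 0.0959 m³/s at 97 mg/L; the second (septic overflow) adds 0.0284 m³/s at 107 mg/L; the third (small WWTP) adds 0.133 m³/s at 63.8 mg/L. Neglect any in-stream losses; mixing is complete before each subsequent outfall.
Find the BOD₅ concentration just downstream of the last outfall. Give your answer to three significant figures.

14.0 mg/L

Outfall 1: combined Q = 1.526 m³/s; C = (1.430·2.000 + 0.09590·97.00)/1.526 = 7.971 mg/L.
Outfall 2: combined Q = 1.554 m³/s; C = (1.526·7.971 + 0.02840·107.0)/1.554 = 9.780 mg/L.
Outfall 3: combined Q = 1.687 m³/s; C = (1.554·9.780 + 0.1330·63.80)/1.687 = 14.04 mg/L.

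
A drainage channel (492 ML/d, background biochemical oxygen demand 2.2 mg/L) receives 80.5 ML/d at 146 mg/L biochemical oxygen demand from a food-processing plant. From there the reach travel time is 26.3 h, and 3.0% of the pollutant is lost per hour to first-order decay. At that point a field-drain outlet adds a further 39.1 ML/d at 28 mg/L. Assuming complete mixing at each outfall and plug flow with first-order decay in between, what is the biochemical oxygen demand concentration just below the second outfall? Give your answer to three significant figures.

11.2 mg/L

Flow-weighted average: C = (492.0·2.200 + 80.50·146.0) / 572.5 = 12840/572.5 = 22.42 mg/L; combined flow 572.5 ML/d.
3.0%/h lost → k = −ln(1 − 0.03) = 0.03046 h⁻¹.
First-order decay: C = 22.42·exp(−k·t) = 22.42·0.4488 = 10.06 mg/L.
Second outfall: C = (572.5·10.06 + 39.10·28.00)/611.6 = 11.21 mg/L.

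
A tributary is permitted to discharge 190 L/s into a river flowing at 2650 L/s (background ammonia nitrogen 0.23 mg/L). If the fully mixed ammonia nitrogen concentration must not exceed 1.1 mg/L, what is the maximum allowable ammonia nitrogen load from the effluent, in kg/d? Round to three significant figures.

Mass balance at the limit: 2650·0.2300 + 190.0·Cₑ = 2840·1.1 → Cₑ = 13.23 mg/L.
190.0 L/s = 0.1900 m³/s. Load = 0.1900 m³/s × 13.23 g/m³ × 86 400 s/d = 217.3 kg/d.

217 kg/d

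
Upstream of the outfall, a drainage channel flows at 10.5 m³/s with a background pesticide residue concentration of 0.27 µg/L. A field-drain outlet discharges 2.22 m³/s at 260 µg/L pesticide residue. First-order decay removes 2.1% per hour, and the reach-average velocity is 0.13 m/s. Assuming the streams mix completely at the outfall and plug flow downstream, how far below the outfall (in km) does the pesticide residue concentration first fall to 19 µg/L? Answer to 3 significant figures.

Conservation of mass: C = (10.50·0.2700 + 2.220·260.0) / 12.72 = 580.0/12.72 = 45.60 µg/L.
2.1%/h lost → k = −ln(1 − 0.021) = 0.02122 h⁻¹.
Set 45.60·exp(−k·t) = 19 → t = ln(45.60/19)/k = 148500 s = 41.25 h.
Distance = v·t = 0.13·148500 = 19300 m = 19.30 km.

19.3 km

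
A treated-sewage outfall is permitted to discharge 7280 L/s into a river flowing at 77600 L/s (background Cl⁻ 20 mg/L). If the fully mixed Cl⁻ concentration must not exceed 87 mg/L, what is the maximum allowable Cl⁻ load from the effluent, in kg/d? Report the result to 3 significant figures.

Mass balance at the limit: 77600·20.00 + 7280·Cₑ = 84880·87 → Cₑ = 801.2 mg/L.
7280 L/s = 7.280 m³/s. Load = 7.280 m³/s × 801.2 g/m³ × 86 400 s/d = 503900 kg/d.

504000 kg/d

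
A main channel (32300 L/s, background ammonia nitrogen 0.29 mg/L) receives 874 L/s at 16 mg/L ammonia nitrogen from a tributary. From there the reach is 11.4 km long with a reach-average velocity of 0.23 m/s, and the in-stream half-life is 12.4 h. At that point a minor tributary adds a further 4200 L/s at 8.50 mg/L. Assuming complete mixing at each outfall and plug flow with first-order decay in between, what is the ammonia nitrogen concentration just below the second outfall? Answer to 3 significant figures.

1.24 mg/L

Flow-weighted average: C = (32300·0.2900 + 874.0·16.00) / 33170 = 23350/33170 = 0.7039 mg/L; combined flow 33170 L/s.
Travel time t = 11.4·1000 / 0.23 = 49570 s = 13.77 h.
Half-life 12.4 h → k = ln 2 / 12.4 = 0.05590 h⁻¹ = 1.342 d⁻¹.
Decay over the reach: 0.7039·exp(−kt) = 0.7039·0.4632 = 0.3260 mg/L.
At the second outfall, C = (33170·0.3260 + 4200·8.500) / (33170 + 4200) = 1.245 mg/L.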